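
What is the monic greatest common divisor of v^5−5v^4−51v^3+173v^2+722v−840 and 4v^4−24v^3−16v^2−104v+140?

v^2−8v+7

Apply the Euclidean algorithm:
  v^5−5v^4−51v^3+173v^2+722v−840 = ((1/4)v+1/4)(4v^4−24v^3−16v^2−104v+140) + (−41v^3+203v^2+713v−875)
  4v^4−24v^3−16v^2−104v+140 = (−(4/41)v+172/1681)(−41v^3+203v^2+713v−875) + ((55120/1681)v^2−(440960/1681)v+385840/1681)
  −41v^3+203v^2+713v−875 = (−(68921/55120)v−42025/11024)((55120/1681)v^2−(440960/1681)v+385840/1681) + (0)
Last nonzero remainder: (55120/1681)v^2−(440960/1681)v+385840/1681. Dividing through by 55120/1681 gives the monic gcd v^2−8v+7.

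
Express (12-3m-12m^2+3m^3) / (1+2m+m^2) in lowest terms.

Repeated division with remainder:
  3m^3-12m^2-3m+12 = (3m-18)(m^2+2m+1) + (30m+30)
  m^2+2m+1 = ((1/30)m+1/30)(30m+30) + (0)
Last nonzero remainder: 30m+30. Dividing through by 30 gives the monic gcd m+1.
Cancel m+1 from numerator and denominator to get the reduced form.

(12-15m+3m^2)/(1+m)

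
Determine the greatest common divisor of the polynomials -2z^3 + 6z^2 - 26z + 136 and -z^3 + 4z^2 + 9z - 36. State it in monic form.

z - 4

By polynomial division,
  -2z^3 + 6z^2 - 26z + 136 = (2)(-z^3 + 4z^2 + 9z - 36) + (-2z^2 - 44z + 208)
  -z^3 + 4z^2 + 9z - 36 = ((1/2)z - 13)(-2z^2 - 44z + 208) + (-667z + 2668)
  -2z^2 - 44z + 208 = ((2/667)z + 52/667)(-667z + 2668) + (0)
Last nonzero remainder: -667z + 2668. Dividing through by -667 gives the monic gcd z - 4.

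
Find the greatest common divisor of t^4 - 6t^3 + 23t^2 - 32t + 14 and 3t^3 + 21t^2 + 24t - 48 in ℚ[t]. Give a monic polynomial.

t - 1

Apply the Euclidean algorithm:
  t^4 - 6t^3 + 23t^2 - 32t + 14 = ((1/3)t - 13/3)(3t^3 + 21t^2 + 24t - 48) + (106t^2 + 88t - 194)
  3t^3 + 21t^2 + 24t - 48 = ((3/106)t + 981/5618)(106t^2 + 88t - 194) + ((39675/2809)t - 39675/2809)
  106t^2 + 88t - 194 = ((297754/39675)t + 544946/39675)((39675/2809)t - 39675/2809) + (0)
Last nonzero remainder: (39675/2809)t - 39675/2809. Dividing through by 39675/2809 gives the monic gcd t - 1.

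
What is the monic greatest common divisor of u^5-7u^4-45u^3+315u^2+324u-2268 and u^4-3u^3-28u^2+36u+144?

Repeated division with remainder:
  u^5-7u^4-45u^3+315u^2+324u-2268 = (u-4)(u^4-3u^3-28u^2+36u+144) + (-29u^3+167u^2+324u-1692)
  u^4-3u^3-28u^2+36u+144 = (-(1/29)u-80/841)(-29u^3+167u^2+324u-1692) + (-(792/841)u^2+(7128/841)u-14256/841)
  -29u^3+167u^2+324u-1692 = ((24389/792)u+39527/396)(-(792/841)u^2+(7128/841)u-14256/841) + (0)
Last nonzero remainder: -(792/841)u^2+(7128/841)u-14256/841. Dividing through by -792/841 gives the monic gcd u^2-9u+18.

u^2-9u+18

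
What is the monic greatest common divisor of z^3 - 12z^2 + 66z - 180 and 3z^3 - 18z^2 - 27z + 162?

z - 6

Apply the Euclidean algorithm:
  z^3 - 12z^2 + 66z - 180 = (1/3)(3z^3 - 18z^2 - 27z + 162) + (-6z^2 + 75z - 234)
  3z^3 - 18z^2 - 27z + 162 = (-(1/2)z - 13/4)(-6z^2 + 75z - 234) + ((399/4)z - 1197/2)
  -6z^2 + 75z - 234 = (-(8/133)z + 52/133)((399/4)z - 1197/2) + (0)
Last nonzero remainder: (399/4)z - 1197/2. Dividing through by 399/4 gives the monic gcd z - 6.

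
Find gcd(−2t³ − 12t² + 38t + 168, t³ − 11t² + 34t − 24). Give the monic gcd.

By polynomial division,
  −2t³ − 12t² + 38t + 168 = (−2)(t³ − 11t² + 34t − 24) + (−34t² + 106t + 120)
  t³ − 11t² + 34t − 24 = (−(1/34)t + 67/289)(−34t² + 106t + 120) + ((3744/289)t − 14976/289)
  −34t² + 106t + 120 = (−(4913/1872)t − 1445/624)((3744/289)t − 14976/289) + (0)
Last nonzero remainder: (3744/289)t − 14976/289. Dividing through by 3744/289 gives the monic gcd t − 4.

t − 4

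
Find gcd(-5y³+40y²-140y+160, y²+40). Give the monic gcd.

1

Euclidean algorithm in ℚ[y]:
  -5y³+40y²-140y+160 = (-5y+40)(y²+40) + (60y-1440)
  y²+40 = ((1/60)y+2/5)(60y-1440) + (616)
  60y-1440 = ((15/154)y-180/77)(616) + (0)
The last nonzero remainder is the constant 616, so the polynomials are coprime and gcd = 1.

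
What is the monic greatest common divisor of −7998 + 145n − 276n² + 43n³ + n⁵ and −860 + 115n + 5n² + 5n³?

43 + 5n + n²

Euclidean algorithm in ℚ[n]:
  n⁵ + 43n³ − 276n² + 145n − 7998 = ((1/5)n² − (1/5)n + 21/5)(5n³ + 5n² + 115n − 860) + (−102n² − 510n − 4386)
  5n³ + 5n² + 115n − 860 = (−(5/102)n + 10/51)(−102n² − 510n − 4386) + (0)
Last nonzero remainder: −102n² − 510n − 4386. Dividing through by −102 gives the monic gcd n² + 5n + 43.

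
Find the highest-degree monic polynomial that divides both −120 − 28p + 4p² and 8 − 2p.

1

Euclidean algorithm in ℚ[p]:
  4p² − 28p − 120 = (−2p + 6)(−2p + 8) + (−168)
  −2p + 8 = ((1/84)p − 1/21)(−168) + (0)
The last nonzero remainder is the constant −168, so the polynomials are coprime and gcd = 1.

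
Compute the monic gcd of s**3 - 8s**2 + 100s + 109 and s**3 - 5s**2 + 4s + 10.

Euclidean algorithm in ℚ[s]:
  s**3 - 8s**2 + 100s + 109 = (s**3 - 5s**2 + 4s + 10) + (-3s**2 + 96s + 99)
  s**3 - 5s**2 + 4s + 10 = (-(1/3)s - 9)(-3s**2 + 96s + 99) + (901s + 901)
  -3s**2 + 96s + 99 = (-(3/901)s + 99/901)(901s + 901) + (0)
Last nonzero remainder: 901s + 901. Dividing through by 901 gives the monic gcd s + 1.

s + 1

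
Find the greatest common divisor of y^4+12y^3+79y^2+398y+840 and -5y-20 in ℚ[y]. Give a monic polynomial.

y+4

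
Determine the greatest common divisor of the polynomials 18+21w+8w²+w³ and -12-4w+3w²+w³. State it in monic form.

6+5w+w²

Repeated division with remainder:
  w³+8w²+21w+18 = (w³+3w²-4w-12) + (5w²+25w+30)
  w³+3w²-4w-12 = ((1/5)w-2/5)(5w²+25w+30) + (0)
Last nonzero remainder: 5w²+25w+30. Dividing through by 5 gives the monic gcd w²+5w+6.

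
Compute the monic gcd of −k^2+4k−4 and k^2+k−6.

Euclidean algorithm in ℚ[k]:
  −k^2+4k−4 = (−1)(k^2+k−6) + (5k−10)
  k^2+k−6 = ((1/5)k+3/5)(5k−10) + (0)
Last nonzero remainder: 5k−10. Dividing through by 5 gives the monic gcd k−2.

k−2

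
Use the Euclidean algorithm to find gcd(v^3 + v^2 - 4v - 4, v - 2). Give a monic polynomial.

v - 2

Euclidean algorithm in ℚ[v]:
  v^3 + v^2 - 4v - 4 = (v^2 + 3v + 2)(v - 2) + (0)
The last nonzero remainder v - 2 is already monic.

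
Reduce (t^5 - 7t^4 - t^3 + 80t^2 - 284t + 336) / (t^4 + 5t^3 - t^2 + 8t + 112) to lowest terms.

(t^2 - 8t + 12)/(t + 4)

Repeated division with remainder:
  t^5 - 7t^4 - t^3 + 80t^2 - 284t + 336 = (t - 12)(t^4 + 5t^3 - t^2 + 8t + 112) + (60t^3 + 60t^2 - 300t + 1680)
  t^4 + 5t^3 - t^2 + 8t + 112 = ((1/60)t + 1/15)(60t^3 + 60t^2 - 300t + 1680) + (0)
Last nonzero remainder: 60t^3 + 60t^2 - 300t + 1680. Dividing through by 60 gives the monic gcd t^3 + t^2 - 5t + 28.
Cancel t^3 + t^2 - 5t + 28 from numerator and denominator to get the reduced form.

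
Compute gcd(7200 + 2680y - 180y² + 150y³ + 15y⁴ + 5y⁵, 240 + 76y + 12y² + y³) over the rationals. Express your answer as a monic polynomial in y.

40 + 6y + y²

Repeated division with remainder:
  5y⁵ + 15y⁴ + 150y³ - 180y² + 2680y + 7200 = (5y² - 45y + 310)(y³ + 12y² + 76y + 240) + (-1680y² - 10080y - 67200)
  y³ + 12y² + 76y + 240 = (-(1/1680)y - 1/280)(-1680y² - 10080y - 67200) + (0)
Last nonzero remainder: -1680y² - 10080y - 67200. Dividing through by -1680 gives the monic gcd y² + 6y + 40.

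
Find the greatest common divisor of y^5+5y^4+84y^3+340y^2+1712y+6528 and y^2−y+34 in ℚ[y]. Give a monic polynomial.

y^2−y+34

Euclidean algorithm in ℚ[y]:
  y^5+5y^4+84y^3+340y^2+1712y+6528 = (y^3+6y^2+56y+192)(y^2−y+34) + (0)
The last nonzero remainder y^2−y+34 is already monic.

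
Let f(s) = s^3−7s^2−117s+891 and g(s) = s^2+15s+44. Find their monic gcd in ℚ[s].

By polynomial division,
  s^3−7s^2−117s+891 = (s−22)(s^2+15s+44) + (169s+1859)
  s^2+15s+44 = ((1/169)s+4/169)(169s+1859) + (0)
Last nonzero remainder: 169s+1859. Dividing through by 169 gives the monic gcd s+11.

s+11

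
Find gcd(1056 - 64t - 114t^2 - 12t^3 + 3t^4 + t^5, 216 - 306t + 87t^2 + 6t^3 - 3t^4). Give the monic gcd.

Apply the Euclidean algorithm:
  t^5 + 3t^4 - 12t^3 - 114t^2 - 64t + 1056 = (-(1/3)t - 5/3)(-3t^4 + 6t^3 + 87t^2 - 306t + 216) + (27t^3 - 71t^2 - 502t + 1416)
  -3t^4 + 6t^3 + 87t^2 - 306t + 216 = (-(1/9)t - 17/243)(27t^3 - 71t^2 - 502t + 1416) + ((6380/243)t^2 - (44660/243)t + 25520/81)
  27t^3 - 71t^2 - 502t + 1416 = ((6561/6380)t + 14337/3190)((6380/243)t^2 - (44660/243)t + 25520/81) + (0)
Last nonzero remainder: (6380/243)t^2 - (44660/243)t + 25520/81. Dividing through by 6380/243 gives the monic gcd t^2 - 7t + 12.

12 - 7t + t^2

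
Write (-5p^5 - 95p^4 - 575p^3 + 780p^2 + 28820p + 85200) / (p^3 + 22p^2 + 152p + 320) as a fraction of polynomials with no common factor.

(-5p^3 - 25p^2 - 25p + 2130)/(p + 8)

Euclidean algorithm in ℚ[p]:
  -5p^5 - 95p^4 - 575p^3 + 780p^2 + 28820p + 85200 = (-5p^2 + 15p - 145)(p^3 + 22p^2 + 152p + 320) + (3290p^2 + 46060p + 131600)
  p^3 + 22p^2 + 152p + 320 = ((1/3290)p + 4/1645)(3290p^2 + 46060p + 131600) + (0)
Last nonzero remainder: 3290p^2 + 46060p + 131600. Dividing through by 3290 gives the monic gcd p^2 + 14p + 40.
Cancel p^2 + 14p + 40 from numerator and denominator to get the reduced form.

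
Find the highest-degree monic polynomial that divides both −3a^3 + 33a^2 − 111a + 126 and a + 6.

1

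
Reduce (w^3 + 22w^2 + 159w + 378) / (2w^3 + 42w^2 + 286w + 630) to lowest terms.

(w + 6)/(2w + 10)

By polynomial division,
  w^3 + 22w^2 + 159w + 378 = (1/2)(2w^3 + 42w^2 + 286w + 630) + (w^2 + 16w + 63)
  2w^3 + 42w^2 + 286w + 630 = (2w + 10)(w^2 + 16w + 63) + (0)
The last nonzero remainder w^2 + 16w + 63 is already monic.
Cancel w^2 + 16w + 63 from numerator and denominator to get the reduced form.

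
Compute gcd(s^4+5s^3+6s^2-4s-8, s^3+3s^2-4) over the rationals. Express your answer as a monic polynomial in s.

s^3+3s^2-4

Repeated division with remainder:
  s^4+5s^3+6s^2-4s-8 = (s+2)(s^3+3s^2-4) + (0)
The last nonzero remainder s^3+3s^2-4 is already monic.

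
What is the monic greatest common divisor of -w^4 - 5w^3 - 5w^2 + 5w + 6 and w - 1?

By polynomial division,
  -w^4 - 5w^3 - 5w^2 + 5w + 6 = (-w^3 - 6w^2 - 11w - 6)(w - 1) + (0)
The last nonzero remainder w - 1 is already monic.

w - 1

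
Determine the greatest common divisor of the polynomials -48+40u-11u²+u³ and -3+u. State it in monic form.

Euclidean algorithm in ℚ[u]:
  u³-11u²+40u-48 = (u²-8u+16)(u-3) + (0)
The last nonzero remainder u-3 is already monic.

-3+u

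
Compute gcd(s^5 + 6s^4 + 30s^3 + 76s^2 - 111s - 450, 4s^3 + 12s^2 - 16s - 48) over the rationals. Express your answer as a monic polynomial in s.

s^2 + s - 6

Euclidean algorithm in ℚ[s]:
  s^5 + 6s^4 + 30s^3 + 76s^2 - 111s - 450 = ((1/4)s^2 + (3/4)s + 25/4)(4s^3 + 12s^2 - 16s - 48) + (25s^2 + 25s - 150)
  4s^3 + 12s^2 - 16s - 48 = ((4/25)s + 8/25)(25s^2 + 25s - 150) + (0)
Last nonzero remainder: 25s^2 + 25s - 150. Dividing through by 25 gives the monic gcd s^2 + s - 6.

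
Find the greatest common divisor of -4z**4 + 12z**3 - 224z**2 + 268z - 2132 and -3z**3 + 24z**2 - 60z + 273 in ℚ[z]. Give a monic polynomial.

z**2 - z + 13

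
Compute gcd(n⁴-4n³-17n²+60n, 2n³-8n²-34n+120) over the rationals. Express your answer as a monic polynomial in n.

Apply the Euclidean algorithm:
  n⁴-4n³-17n²+60n = ((1/2)n)(2n³-8n²-34n+120) + (0)
Last nonzero remainder: 2n³-8n²-34n+120. Dividing through by 2 gives the monic gcd n³-4n²-17n+60.

n³-4n²-17n+60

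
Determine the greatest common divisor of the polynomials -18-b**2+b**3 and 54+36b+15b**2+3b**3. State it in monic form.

6+2b+b**2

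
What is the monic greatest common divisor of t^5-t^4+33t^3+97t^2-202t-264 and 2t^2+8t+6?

t^2+4t+3

Apply the Euclidean algorithm:
  t^5-t^4+33t^3+97t^2-202t-264 = ((1/2)t^3-(5/2)t^2+25t-44)(2t^2+8t+6) + (0)
Last nonzero remainder: 2t^2+8t+6. Dividing through by 2 gives the monic gcd t^2+4t+3.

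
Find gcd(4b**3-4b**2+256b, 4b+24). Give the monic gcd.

1

Repeated division with remainder:
  4b**3-4b**2+256b = (b**2-7b+106)(4b+24) + (-2544)
  4b+24 = (-(1/636)b-1/106)(-2544) + (0)
The last nonzero remainder is the constant -2544, so the polynomials are coprime and gcd = 1.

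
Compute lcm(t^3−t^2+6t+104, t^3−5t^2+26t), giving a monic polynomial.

Apply the Euclidean algorithm:
  t^3−t^2+6t+104 = (t^3−5t^2+26t) + (4t^2−20t+104)
  t^3−5t^2+26t = ((1/4)t)(4t^2−20t+104) + (0)
Last nonzero remainder: 4t^2−20t+104. Dividing through by 4 gives the monic gcd t^2−5t+26.
Then lcm(f, g) = f·g / gcd(f, g); expanding and making the result monic gives the answer.

t^4−t^3+6t^2+104t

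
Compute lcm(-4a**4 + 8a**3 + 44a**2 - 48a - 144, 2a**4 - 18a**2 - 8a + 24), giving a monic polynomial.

a**5 - 3a**4 - 9a**3 + 23a**2 + 24a - 36

By polynomial division,
  -4a**4 + 8a**3 + 44a**2 - 48a - 144 = (-2)(2a**4 - 18a**2 - 8a + 24) + (8a**3 + 8a**2 - 64a - 96)
  2a**4 - 18a**2 - 8a + 24 = ((1/4)a - 1/4)(8a**3 + 8a**2 - 64a - 96) + (0)
Last nonzero remainder: 8a**3 + 8a**2 - 64a - 96. Dividing through by 8 gives the monic gcd a**3 + a**2 - 8a - 12.
Then lcm(f, g) = f·g / gcd(f, g); expanding and making the result monic gives the answer.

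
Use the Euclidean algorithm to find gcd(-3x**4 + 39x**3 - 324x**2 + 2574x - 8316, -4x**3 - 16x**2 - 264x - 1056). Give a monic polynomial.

By polynomial division,
  -3x**4 + 39x**3 - 324x**2 + 2574x - 8316 = ((3/4)x - 51/4)(-4x**3 - 16x**2 - 264x - 1056) + (-330x**2 - 21780)
  -4x**3 - 16x**2 - 264x - 1056 = ((2/165)x + 8/165)(-330x**2 - 21780) + (0)
Last nonzero remainder: -330x**2 - 21780. Dividing through by -330 gives the monic gcd x**2 + 66.

x**2 + 66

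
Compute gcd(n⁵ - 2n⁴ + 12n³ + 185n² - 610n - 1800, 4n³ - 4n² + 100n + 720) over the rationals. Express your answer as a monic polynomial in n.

n² - 5n + 45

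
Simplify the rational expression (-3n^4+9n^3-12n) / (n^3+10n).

Repeated division with remainder:
  -3n^4+9n^3-12n = (-3n+9)(n^3+10n) + (30n^2-102n)
  n^3+10n = ((1/30)n+17/150)(30n^2-102n) + ((539/25)n)
  30n^2-102n = ((750/539)n-2550/539)((539/25)n) + (0)
Last nonzero remainder: (539/25)n. Dividing through by 539/25 gives the monic gcd n.
Cancel n from numerator and denominator to get the reduced form.

(-3n^3+9n^2-12)/(n^2+10)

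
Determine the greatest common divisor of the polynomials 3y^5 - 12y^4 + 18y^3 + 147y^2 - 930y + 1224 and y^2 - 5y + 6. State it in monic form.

y^2 - 5y + 6

Apply the Euclidean algorithm:
  3y^5 - 12y^4 + 18y^3 + 147y^2 - 930y + 1224 = (3y^3 + 3y^2 + 15y + 204)(y^2 - 5y + 6) + (0)
The last nonzero remainder y^2 - 5y + 6 is already monic.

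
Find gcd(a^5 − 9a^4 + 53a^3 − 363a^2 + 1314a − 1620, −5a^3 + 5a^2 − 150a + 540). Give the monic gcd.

a^3 − a^2 + 30a − 108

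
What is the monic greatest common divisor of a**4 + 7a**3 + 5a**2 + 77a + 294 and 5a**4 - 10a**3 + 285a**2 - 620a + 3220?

Repeated division with remainder:
  a**4 + 7a**3 + 5a**2 + 77a + 294 = (1/5)(5a**4 - 10a**3 + 285a**2 - 620a + 3220) + (9a**3 - 52a**2 + 201a - 350)
  5a**4 - 10a**3 + 285a**2 - 620a + 3220 = ((5/9)a + 170/81)(9a**3 - 52a**2 + 201a - 350) + ((22880/81)a**2 - (22880/27)a + 320320/81)
  9a**3 - 52a**2 + 201a - 350 = ((729/22880)a - 405/4576)((22880/81)a**2 - (22880/27)a + 320320/81) + (0)
Last nonzero remainder: (22880/81)a**2 - (22880/27)a + 320320/81. Dividing through by 22880/81 gives the monic gcd a**2 - 3a + 14.

a**2 - 3a + 14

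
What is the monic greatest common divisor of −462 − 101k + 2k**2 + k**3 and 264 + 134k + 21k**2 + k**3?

6 + k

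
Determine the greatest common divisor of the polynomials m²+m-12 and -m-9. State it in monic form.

1

Apply the Euclidean algorithm:
  m²+m-12 = (-m+8)(-m-9) + (60)
  -m-9 = (-(1/60)m-3/20)(60) + (0)
The last nonzero remainder is the constant 60, so the polynomials are coprime and gcd = 1.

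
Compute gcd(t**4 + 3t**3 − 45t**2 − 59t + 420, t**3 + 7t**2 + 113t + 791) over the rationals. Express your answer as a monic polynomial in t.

Apply the Euclidean algorithm:
  t**4 + 3t**3 − 45t**2 − 59t + 420 = (t − 4)(t**3 + 7t**2 + 113t + 791) + (−130t**2 − 398t + 3584)
  t**3 + 7t**2 + 113t + 791 = (−(1/130)t − 128/4225)(−130t**2 − 398t + 3584) + ((542961/4225)t + 3800727/4225)
  −130t**2 − 398t + 3584 = (−(549250/542961)t + 2163200/542961)((542961/4225)t + 3800727/4225) + (0)
Last nonzero remainder: (542961/4225)t + 3800727/4225. Dividing through by 542961/4225 gives the monic gcd t + 7.

t + 7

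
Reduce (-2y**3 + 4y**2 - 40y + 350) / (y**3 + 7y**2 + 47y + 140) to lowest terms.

Apply the Euclidean algorithm:
  -2y**3 + 4y**2 - 40y + 350 = (-2)(y**3 + 7y**2 + 47y + 140) + (18y**2 + 54y + 630)
  y**3 + 7y**2 + 47y + 140 = ((1/18)y + 2/9)(18y**2 + 54y + 630) + (0)
Last nonzero remainder: 18y**2 + 54y + 630. Dividing through by 18 gives the monic gcd y**2 + 3y + 35.
Cancel y**2 + 3y + 35 from numerator and denominator to get the reduced form.

(-2y + 10)/(y + 4)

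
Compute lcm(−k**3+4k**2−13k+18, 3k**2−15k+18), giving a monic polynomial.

By polynomial division,
  −k**3+4k**2−13k+18 = (−(1/3)k−1/3)(3k**2−15k+18) + (−12k+24)
  3k**2−15k+18 = (−(1/4)k+3/4)(−12k+24) + (0)
Last nonzero remainder: −12k+24. Dividing through by −12 gives the monic gcd k−2.
Then lcm(f, g) = f·g / gcd(f, g); expanding and making the result monic gives the answer.

k**4−7k**3+25k**2−57k+54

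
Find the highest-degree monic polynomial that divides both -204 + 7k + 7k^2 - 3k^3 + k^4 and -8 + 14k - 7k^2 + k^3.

-4 + k

Apply the Euclidean algorithm:
  k^4 - 3k^3 + 7k^2 + 7k - 204 = (k + 4)(k^3 - 7k^2 + 14k - 8) + (21k^2 - 41k - 172)
  k^3 - 7k^2 + 14k - 8 = ((1/21)k - 106/441)(21k^2 - 41k - 172) + ((5440/441)k - 21760/441)
  21k^2 - 41k - 172 = ((9261/5440)k + 18963/5440)((5440/441)k - 21760/441) + (0)
Last nonzero remainder: (5440/441)k - 21760/441. Dividing through by 5440/441 gives the monic gcd k - 4.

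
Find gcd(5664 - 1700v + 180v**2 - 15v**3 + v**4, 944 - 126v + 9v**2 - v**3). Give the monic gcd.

Repeated division with remainder:
  v**4 - 15v**3 + 180v**2 - 1700v + 5664 = (-v + 6)(-v**3 + 9v**2 - 126v + 944) + (0)
Last nonzero remainder: -v**3 + 9v**2 - 126v + 944. Dividing through by -1 gives the monic gcd v**3 - 9v**2 + 126v - 944.

-944 + 126v - 9v**2 + v**3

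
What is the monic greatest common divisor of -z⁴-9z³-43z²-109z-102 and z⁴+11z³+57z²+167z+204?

z³+7z²+29z+51

By polynomial division,
  -z⁴-9z³-43z²-109z-102 = (-1)(z⁴+11z³+57z²+167z+204) + (2z³+14z²+58z+102)
  z⁴+11z³+57z²+167z+204 = ((1/2)z+2)(2z³+14z²+58z+102) + (0)
Last nonzero remainder: 2z³+14z²+58z+102. Dividing through by 2 gives the monic gcd z³+7z²+29z+51.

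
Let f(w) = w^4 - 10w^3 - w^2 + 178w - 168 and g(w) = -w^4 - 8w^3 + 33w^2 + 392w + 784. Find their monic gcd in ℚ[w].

w^2 - 3w - 28

Apply the Euclidean algorithm:
  w^4 - 10w^3 - w^2 + 178w - 168 = (-1)(-w^4 - 8w^3 + 33w^2 + 392w + 784) + (-18w^3 + 32w^2 + 570w + 616)
  -w^4 - 8w^3 + 33w^2 + 392w + 784 = ((1/18)w + 44/81)(-18w^3 + 32w^2 + 570w + 616) + (-(1300/81)w^2 + (1300/27)w + 36400/81)
  -18w^3 + 32w^2 + 570w + 616 = ((729/650)w + 891/650)(-(1300/81)w^2 + (1300/27)w + 36400/81) + (0)
Last nonzero remainder: -(1300/81)w^2 + (1300/27)w + 36400/81. Dividing through by -1300/81 gives the monic gcd w^2 - 3w - 28.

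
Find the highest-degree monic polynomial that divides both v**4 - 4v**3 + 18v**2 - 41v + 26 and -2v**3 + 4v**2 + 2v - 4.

v**2 - 3v + 2

Apply the Euclidean algorithm:
  v**4 - 4v**3 + 18v**2 - 41v + 26 = (-(1/2)v + 1)(-2v**3 + 4v**2 + 2v - 4) + (15v**2 - 45v + 30)
  -2v**3 + 4v**2 + 2v - 4 = (-(2/15)v - 2/15)(15v**2 - 45v + 30) + (0)
Last nonzero remainder: 15v**2 - 45v + 30. Dividing through by 15 gives the monic gcd v**2 - 3v + 2.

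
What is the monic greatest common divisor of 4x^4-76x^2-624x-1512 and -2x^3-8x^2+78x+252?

x+3

Euclidean algorithm in ℚ[x]:
  4x^4-76x^2-624x-1512 = (-2x+8)(-2x^3-8x^2+78x+252) + (144x^2-744x-3528)
  -2x^3-8x^2+78x+252 = (-(1/72)x-55/432)(144x^2-744x-3528) + (-(1183/18)x-1183/6)
  144x^2-744x-3528 = (-(2592/1183)x+3024/169)(-(1183/18)x-1183/6) + (0)
Last nonzero remainder: -(1183/18)x-1183/6. Dividing through by -1183/18 gives the monic gcd x+3.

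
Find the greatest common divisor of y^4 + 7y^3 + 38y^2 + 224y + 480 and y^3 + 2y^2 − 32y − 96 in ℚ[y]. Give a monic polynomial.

By polynomial division,
  y^4 + 7y^3 + 38y^2 + 224y + 480 = (y + 5)(y^3 + 2y^2 − 32y − 96) + (60y^2 + 480y + 960)
  y^3 + 2y^2 − 32y − 96 = ((1/60)y − 1/10)(60y^2 + 480y + 960) + (0)
Last nonzero remainder: 60y^2 + 480y + 960. Dividing through by 60 gives the monic gcd y^2 + 8y + 16.

y^2 + 8y + 16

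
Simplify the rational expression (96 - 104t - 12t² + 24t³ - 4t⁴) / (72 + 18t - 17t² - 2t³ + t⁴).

By polynomial division,
  -4t⁴ + 24t³ - 12t² - 104t + 96 = (-4)(t⁴ - 2t³ - 17t² + 18t + 72) + (16t³ - 80t² - 32t + 384)
  t⁴ - 2t³ - 17t² + 18t + 72 = ((1/16)t + 3/16)(16t³ - 80t² - 32t + 384) + (0)
Last nonzero remainder: 16t³ - 80t² - 32t + 384. Dividing through by 16 gives the monic gcd t³ - 5t² - 2t + 24.
Cancel t³ - 5t² - 2t + 24 from numerator and denominator to get the reduced form.

(4 - 4t)/(3 + t)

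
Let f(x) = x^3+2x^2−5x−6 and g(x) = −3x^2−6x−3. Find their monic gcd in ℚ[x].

Repeated division with remainder:
  x^3+2x^2−5x−6 = (−(1/3)x)(−3x^2−6x−3) + (−6x−6)
  −3x^2−6x−3 = ((1/2)x+1/2)(−6x−6) + (0)
Last nonzero remainder: −6x−6. Dividing through by −6 gives the monic gcd x+1.

x+1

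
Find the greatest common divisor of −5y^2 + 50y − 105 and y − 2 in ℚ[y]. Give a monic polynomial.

1

Repeated division with remainder:
  −5y^2 + 50y − 105 = (−5y + 40)(y − 2) + (−25)
  y − 2 = (−(1/25)y + 2/25)(−25) + (0)
The last nonzero remainder is the constant −25, so the polynomials are coprime and gcd = 1.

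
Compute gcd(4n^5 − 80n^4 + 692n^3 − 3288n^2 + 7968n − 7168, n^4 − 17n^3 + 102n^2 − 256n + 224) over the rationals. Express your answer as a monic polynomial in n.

n^3 − 13n^2 + 50n − 56

By polynomial division,
  4n^5 − 80n^4 + 692n^3 − 3288n^2 + 7968n − 7168 = (4n − 12)(n^4 − 17n^3 + 102n^2 − 256n + 224) + (80n^3 − 1040n^2 + 4000n − 4480)
  n^4 − 17n^3 + 102n^2 − 256n + 224 = ((1/80)n − 1/20)(80n^3 − 1040n^2 + 4000n − 4480) + (0)
Last nonzero remainder: 80n^3 − 1040n^2 + 4000n − 4480. Dividing through by 80 gives the monic gcd n^3 − 13n^2 + 50n − 56.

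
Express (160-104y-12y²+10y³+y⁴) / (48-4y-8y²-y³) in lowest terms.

By polynomial division,
  y⁴+10y³-12y²-104y+160 = (-y-2)(-y³-8y²-4y+48) + (-32y²-64y+256)
  -y³-8y²-4y+48 = ((1/32)y+3/16)(-32y²-64y+256) + (0)
Last nonzero remainder: -32y²-64y+256. Dividing through by -32 gives the monic gcd y²+2y-8.
Cancel y²+2y-8 from numerator and denominator to get the reduced form.

(20-8y-y²)/(6+y)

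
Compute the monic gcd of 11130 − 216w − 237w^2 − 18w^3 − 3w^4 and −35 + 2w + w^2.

−35 + 2w + w^2

By polynomial division,
  −3w^4 − 18w^3 − 237w^2 − 216w + 11130 = (−3w^2 − 12w − 318)(w^2 + 2w − 35) + (0)
The last nonzero remainder w^2 + 2w − 35 is already monic.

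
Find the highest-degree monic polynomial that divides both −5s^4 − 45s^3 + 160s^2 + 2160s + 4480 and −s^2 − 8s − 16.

Apply the Euclidean algorithm:
  −5s^4 − 45s^3 + 160s^2 + 2160s + 4480 = (5s^2 + 5s − 280)(−s^2 − 8s − 16) + (0)
Last nonzero remainder: −s^2 − 8s − 16. Dividing through by −1 gives the monic gcd s^2 + 8s + 16.

s^2 + 8s + 16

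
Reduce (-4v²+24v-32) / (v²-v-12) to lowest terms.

Apply the Euclidean algorithm:
  -4v²+24v-32 = (-4)(v²-v-12) + (20v-80)
  v²-v-12 = ((1/20)v+3/20)(20v-80) + (0)
Last nonzero remainder: 20v-80. Dividing through by 20 gives the monic gcd v-4.
Cancel v-4 from numerator and denominator to get the reduced form.

(-4v+8)/(v+3)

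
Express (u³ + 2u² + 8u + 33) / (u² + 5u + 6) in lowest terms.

Euclidean algorithm in ℚ[u]:
  u³ + 2u² + 8u + 33 = (u - 3)(u² + 5u + 6) + (17u + 51)
  u² + 5u + 6 = ((1/17)u + 2/17)(17u + 51) + (0)
Last nonzero remainder: 17u + 51. Dividing through by 17 gives the monic gcd u + 3.
Cancel u + 3 from numerator and denominator to get the reduced form.

(u² - u + 11)/(u + 2)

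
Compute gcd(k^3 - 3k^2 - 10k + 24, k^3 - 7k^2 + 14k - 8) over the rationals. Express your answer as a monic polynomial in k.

k^2 - 6k + 8

By polynomial division,
  k^3 - 3k^2 - 10k + 24 = (k^3 - 7k^2 + 14k - 8) + (4k^2 - 24k + 32)
  k^3 - 7k^2 + 14k - 8 = ((1/4)k - 1/4)(4k^2 - 24k + 32) + (0)
Last nonzero remainder: 4k^2 - 24k + 32. Dividing through by 4 gives the monic gcd k^2 - 6k + 8.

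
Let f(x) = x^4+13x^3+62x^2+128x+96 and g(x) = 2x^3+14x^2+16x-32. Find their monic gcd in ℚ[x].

By polynomial division,
  x^4+13x^3+62x^2+128x+96 = ((1/2)x+3)(2x^3+14x^2+16x-32) + (12x^2+96x+192)
  2x^3+14x^2+16x-32 = ((1/6)x-1/6)(12x^2+96x+192) + (0)
Last nonzero remainder: 12x^2+96x+192. Dividing through by 12 gives the monic gcd x^2+8x+16.

x^2+8x+16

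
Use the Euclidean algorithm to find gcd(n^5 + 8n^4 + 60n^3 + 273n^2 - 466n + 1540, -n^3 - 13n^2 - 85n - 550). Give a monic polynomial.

Euclidean algorithm in ℚ[n]:
  n^5 + 8n^4 + 60n^3 + 273n^2 - 466n + 1540 = (-n^2 + 5n - 40)(-n^3 - 13n^2 - 85n - 550) + (-372n^2 - 1116n - 20460)
  -n^3 - 13n^2 - 85n - 550 = ((1/372)n + 5/186)(-372n^2 - 1116n - 20460) + (0)
Last nonzero remainder: -372n^2 - 1116n - 20460. Dividing through by -372 gives the monic gcd n^2 + 3n + 55.

n^2 + 3n + 55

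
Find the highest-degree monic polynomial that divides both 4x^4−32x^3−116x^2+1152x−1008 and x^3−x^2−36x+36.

x^3−x^2−36x+36

Apply the Euclidean algorithm:
  4x^4−32x^3−116x^2+1152x−1008 = (4x−28)(x^3−x^2−36x+36) + (0)
The last nonzero remainder x^3−x^2−36x+36 is already monic.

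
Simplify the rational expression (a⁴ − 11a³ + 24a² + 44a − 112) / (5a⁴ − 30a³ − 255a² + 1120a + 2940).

(a² − 6a + 8)/(5a² − 5a − 210)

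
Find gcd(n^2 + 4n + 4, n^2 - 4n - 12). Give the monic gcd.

n + 2

Euclidean algorithm in ℚ[n]:
  n^2 + 4n + 4 = (n^2 - 4n - 12) + (8n + 16)
  n^2 - 4n - 12 = ((1/8)n - 3/4)(8n + 16) + (0)
Last nonzero remainder: 8n + 16. Dividing through by 8 gives the monic gcd n + 2.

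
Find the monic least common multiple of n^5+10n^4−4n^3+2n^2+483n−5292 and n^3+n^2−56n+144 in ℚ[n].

Repeated division with remainder:
  n^5+10n^4−4n^3+2n^2+483n−5292 = (n^2+9n+43)(n^3+n^2−56n+144) + (319n^2+1595n−11484)
  n^3+n^2−56n+144 = ((1/319)n−4/319)(319n^2+1595n−11484) + (0)
Last nonzero remainder: 319n^2+1595n−11484. Dividing through by 319 gives the monic gcd n^2+5n−36.
Then lcm(f, g) = f·g / gcd(f, g); expanding and making the result monic gives the answer.

n^6+6n^5−44n^4+18n^3+475n^2−7224n+21168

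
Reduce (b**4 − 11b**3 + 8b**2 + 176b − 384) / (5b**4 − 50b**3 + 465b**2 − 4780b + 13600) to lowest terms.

Repeated division with remainder:
  b**4 − 11b**3 + 8b**2 + 176b − 384 = (1/5)(5b**4 − 50b**3 + 465b**2 − 4780b + 13600) + (−b**3 − 85b**2 + 1132b − 3104)
  5b**4 − 50b**3 + 465b**2 − 4780b + 13600 = (−5b + 475)(−b**3 − 85b**2 + 1132b − 3104) + (46500b**2 − 558000b + 1488000)
  −b**3 − 85b**2 + 1132b − 3104 = (−(1/46500)b − 97/46500)(46500b**2 − 558000b + 1488000) + (0)
Last nonzero remainder: 46500b**2 − 558000b + 1488000. Dividing through by 46500 gives the monic gcd b**2 − 12b + 32.
Cancel b**2 − 12b + 32 from numerator and denominator to get the reduced form.

(b**2 + b − 12)/(5b**2 + 10b + 425)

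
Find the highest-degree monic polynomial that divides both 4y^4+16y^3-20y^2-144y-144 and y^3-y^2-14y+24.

Repeated division with remainder:
  4y^4+16y^3-20y^2-144y-144 = (4y+20)(y^3-y^2-14y+24) + (56y^2+40y-624)
  y^3-y^2-14y+24 = ((1/56)y-3/98)(56y^2+40y-624) + (-(80/49)y+240/49)
  56y^2+40y-624 = (-(343/10)y-637/5)(-(80/49)y+240/49) + (0)
Last nonzero remainder: -(80/49)y+240/49. Dividing through by -80/49 gives the monic gcd y-3.

y-3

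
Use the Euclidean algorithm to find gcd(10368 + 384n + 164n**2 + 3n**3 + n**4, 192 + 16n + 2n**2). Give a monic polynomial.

96 + 8n + n**2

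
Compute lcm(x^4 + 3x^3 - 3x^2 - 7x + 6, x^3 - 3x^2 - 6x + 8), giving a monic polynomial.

Apply the Euclidean algorithm:
  x^4 + 3x^3 - 3x^2 - 7x + 6 = (x + 6)(x^3 - 3x^2 - 6x + 8) + (21x^2 + 21x - 42)
  x^3 - 3x^2 - 6x + 8 = ((1/21)x - 4/21)(21x^2 + 21x - 42) + (0)
Last nonzero remainder: 21x^2 + 21x - 42. Dividing through by 21 gives the monic gcd x^2 + x - 2.
Then lcm(f, g) = f·g / gcd(f, g); expanding and making the result monic gives the answer.

x^5 - x^4 - 15x^3 + 5x^2 + 34x - 24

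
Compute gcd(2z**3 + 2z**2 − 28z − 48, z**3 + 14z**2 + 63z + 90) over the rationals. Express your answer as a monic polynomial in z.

Euclidean algorithm in ℚ[z]:
  2z**3 + 2z**2 − 28z − 48 = (2)(z**3 + 14z**2 + 63z + 90) + (−26z**2 − 154z − 228)
  z**3 + 14z**2 + 63z + 90 = (−(1/26)z − 105/338)(−26z**2 − 154z − 228) + ((1080/169)z + 3240/169)
  −26z**2 − 154z − 228 = (−(2197/540)z − 3211/270)((1080/169)z + 3240/169) + (0)
Last nonzero remainder: (1080/169)z + 3240/169. Dividing through by 1080/169 gives the monic gcd z + 3.

z + 3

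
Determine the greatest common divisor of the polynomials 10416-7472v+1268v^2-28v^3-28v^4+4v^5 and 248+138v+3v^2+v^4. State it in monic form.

31-6v+v^2

Euclidean algorithm in ℚ[v]:
  4v^5-28v^4-28v^3+1268v^2-7472v+10416 = (4v-28)(v^4+3v^2+138v+248) + (-40v^3+800v^2-4600v+17360)
  v^4+3v^2+138v+248 = (-(1/40)v-1/2)(-40v^3+800v^2-4600v+17360) + (288v^2-1728v+8928)
  -40v^3+800v^2-4600v+17360 = (-(5/36)v+35/18)(288v^2-1728v+8928) + (0)
Last nonzero remainder: 288v^2-1728v+8928. Dividing through by 288 gives the monic gcd v^2-6v+31.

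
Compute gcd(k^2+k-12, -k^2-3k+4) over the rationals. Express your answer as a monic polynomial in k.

k+4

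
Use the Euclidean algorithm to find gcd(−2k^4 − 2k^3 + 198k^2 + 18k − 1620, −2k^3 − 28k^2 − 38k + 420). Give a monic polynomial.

k^2 + 7k − 30

Euclidean algorithm in ℚ[k]:
  −2k^4 − 2k^3 + 198k^2 + 18k − 1620 = (k − 13)(−2k^3 − 28k^2 − 38k + 420) + (−128k^2 − 896k + 3840)
  −2k^3 − 28k^2 − 38k + 420 = ((1/64)k + 7/64)(−128k^2 − 896k + 3840) + (0)
Last nonzero remainder: −128k^2 − 896k + 3840. Dividing through by −128 gives the monic gcd k^2 + 7k − 30.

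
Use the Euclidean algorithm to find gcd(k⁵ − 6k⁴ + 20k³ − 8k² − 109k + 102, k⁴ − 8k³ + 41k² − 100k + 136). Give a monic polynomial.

k² − 4k + 17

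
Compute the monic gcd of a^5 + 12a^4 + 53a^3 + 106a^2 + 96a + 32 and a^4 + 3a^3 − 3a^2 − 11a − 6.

a^2 + 2a + 1

Repeated division with remainder:
  a^5 + 12a^4 + 53a^3 + 106a^2 + 96a + 32 = (a + 9)(a^4 + 3a^3 − 3a^2 − 11a − 6) + (29a^3 + 144a^2 + 201a + 86)
  a^4 + 3a^3 − 3a^2 − 11a − 6 = ((1/29)a − 57/841)(29a^3 + 144a^2 + 201a + 86) + (−(144/841)a^2 − (288/841)a − 144/841)
  29a^3 + 144a^2 + 201a + 86 = (−(24389/144)a − 36163/72)(−(144/841)a^2 − (288/841)a − 144/841) + (0)
Last nonzero remainder: −(144/841)a^2 − (288/841)a − 144/841. Dividing through by −144/841 gives the monic gcd a^2 + 2a + 1.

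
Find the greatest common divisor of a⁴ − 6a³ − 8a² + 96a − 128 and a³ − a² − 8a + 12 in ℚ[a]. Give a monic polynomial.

By polynomial division,
  a⁴ − 6a³ − 8a² + 96a − 128 = (a − 5)(a³ − a² − 8a + 12) + (−5a² + 44a − 68)
  a³ − a² − 8a + 12 = (−(1/5)a − 39/25)(−5a² + 44a − 68) + ((1176/25)a − 2352/25)
  −5a² + 44a − 68 = (−(125/1176)a + 425/588)((1176/25)a − 2352/25) + (0)
Last nonzero remainder: (1176/25)a − 2352/25. Dividing through by 1176/25 gives the monic gcd a − 2.

a − 2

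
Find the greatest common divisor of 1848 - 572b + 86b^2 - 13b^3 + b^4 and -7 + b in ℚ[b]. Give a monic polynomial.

By polynomial division,
  b^4 - 13b^3 + 86b^2 - 572b + 1848 = (b^3 - 6b^2 + 44b - 264)(b - 7) + (0)
The last nonzero remainder b - 7 is already monic.

-7 + b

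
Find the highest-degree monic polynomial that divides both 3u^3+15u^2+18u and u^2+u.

Euclidean algorithm in ℚ[u]:
  3u^3+15u^2+18u = (3u+12)(u^2+u) + (6u)
  u^2+u = ((1/6)u+1/6)(6u) + (0)
Last nonzero remainder: 6u. Dividing through by 6 gives the monic gcd u.

u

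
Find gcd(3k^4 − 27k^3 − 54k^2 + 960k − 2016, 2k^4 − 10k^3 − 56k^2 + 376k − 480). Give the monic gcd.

Repeated division with remainder:
  3k^4 − 27k^3 − 54k^2 + 960k − 2016 = (3/2)(2k^4 − 10k^3 − 56k^2 + 376k − 480) + (−12k^3 + 30k^2 + 396k − 1296)
  2k^4 − 10k^3 − 56k^2 + 376k − 480 = (−(1/6)k + 5/12)(−12k^3 + 30k^2 + 396k − 1296) + (−(5/2)k^2 − 5k + 60)
  −12k^3 + 30k^2 + 396k − 1296 = ((24/5)k − 108/5)(−(5/2)k^2 − 5k + 60) + (0)
Last nonzero remainder: −(5/2)k^2 − 5k + 60. Dividing through by −5/2 gives the monic gcd k^2 + 2k − 24.

k^2 + 2k − 24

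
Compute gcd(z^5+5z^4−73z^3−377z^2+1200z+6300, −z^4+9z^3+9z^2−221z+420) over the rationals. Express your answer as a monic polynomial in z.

z^2−2z−35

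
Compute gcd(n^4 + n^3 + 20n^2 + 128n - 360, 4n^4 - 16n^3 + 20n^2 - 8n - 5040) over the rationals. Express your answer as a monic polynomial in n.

Apply the Euclidean algorithm:
  n^4 + n^3 + 20n^2 + 128n - 360 = (1/4)(4n^4 - 16n^3 + 20n^2 - 8n - 5040) + (5n^3 + 15n^2 + 130n + 900)
  4n^4 - 16n^3 + 20n^2 - 8n - 5040 = ((4/5)n - 28/5)(5n^3 + 15n^2 + 130n + 900) + (0)
Last nonzero remainder: 5n^3 + 15n^2 + 130n + 900. Dividing through by 5 gives the monic gcd n^3 + 3n^2 + 26n + 180.

n^3 + 3n^2 + 26n + 180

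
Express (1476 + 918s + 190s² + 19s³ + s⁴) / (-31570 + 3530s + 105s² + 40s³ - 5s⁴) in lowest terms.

(-18 - 9s - s²)/(385 - 90s + 5s²)

Repeated division with remainder:
  s⁴ + 19s³ + 190s² + 918s + 1476 = (-1/5)(-5s⁴ + 40s³ + 105s² + 3530s - 31570) + (27s³ + 211s² + 1624s - 4838)
  -5s⁴ + 40s³ + 105s² + 3530s - 31570 = (-(5/27)s + 2135/729)(27s³ + 211s² + 1624s - 4838) + (-(154700/729)s² - (1547000/729)s - 12685400/729)
  27s³ + 211s² + 1624s - 4838 = (-(19683/154700)s + 43011/154700)(-(154700/729)s² - (1547000/729)s - 12685400/729) + (0)
Last nonzero remainder: -(154700/729)s² - (1547000/729)s - 12685400/729. Dividing through by -154700/729 gives the monic gcd s² + 10s + 82.
Cancel s² + 10s + 82 from numerator and denominator to get the reduced form.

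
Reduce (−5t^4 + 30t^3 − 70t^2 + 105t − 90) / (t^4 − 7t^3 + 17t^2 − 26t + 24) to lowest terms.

(−5t + 15)/(t − 4)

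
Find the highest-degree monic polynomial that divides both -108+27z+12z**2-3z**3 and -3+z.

Euclidean algorithm in ℚ[z]:
  -3z**3+12z**2+27z-108 = (-3z**2+3z+36)(z-3) + (0)
The last nonzero remainder z-3 is already monic.

-3+z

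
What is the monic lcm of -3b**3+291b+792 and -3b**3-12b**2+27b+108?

b**5+b**4-109b**3-361b**2+900b+3168

Euclidean algorithm in ℚ[b]:
  -3b**3+291b+792 = (-3b**3-12b**2+27b+108) + (12b**2+264b+684)
  -3b**3-12b**2+27b+108 = (-(1/4)b+9/2)(12b**2+264b+684) + (-990b-2970)
  12b**2+264b+684 = (-(2/165)b-38/165)(-990b-2970) + (0)
Last nonzero remainder: -990b-2970. Dividing through by -990 gives the monic gcd b+3.
Then lcm(f, g) = f·g / gcd(f, g); expanding and making the result monic gives the answer.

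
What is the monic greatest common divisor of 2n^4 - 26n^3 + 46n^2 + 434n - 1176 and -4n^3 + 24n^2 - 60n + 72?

Repeated division with remainder:
  2n^4 - 26n^3 + 46n^2 + 434n - 1176 = (-(1/2)n + 7/2)(-4n^3 + 24n^2 - 60n + 72) + (-68n^2 + 680n - 1428)
  -4n^3 + 24n^2 - 60n + 72 = ((1/17)n + 4/17)(-68n^2 + 680n - 1428) + (-136n + 408)
  -68n^2 + 680n - 1428 = ((1/2)n - 7/2)(-136n + 408) + (0)
Last nonzero remainder: -136n + 408. Dividing through by -136 gives the monic gcd n - 3.

n - 3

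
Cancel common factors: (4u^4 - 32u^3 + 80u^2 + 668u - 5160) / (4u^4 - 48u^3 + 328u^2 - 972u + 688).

(u^2 - u - 30)/(u^2 - 5u + 4)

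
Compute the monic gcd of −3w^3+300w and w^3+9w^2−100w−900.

Repeated division with remainder:
  −3w^3+300w = (−3)(w^3+9w^2−100w−900) + (27w^2−2700)
  w^3+9w^2−100w−900 = ((1/27)w+1/3)(27w^2−2700) + (0)
Last nonzero remainder: 27w^2−2700. Dividing through by 27 gives the monic gcd w^2−100.

w^2−100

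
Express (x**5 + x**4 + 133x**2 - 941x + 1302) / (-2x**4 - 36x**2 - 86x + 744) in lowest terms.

(-x**2 - 5x + 14)/(2x + 8)

By polynomial division,
  x**5 + x**4 + 133x**2 - 941x + 1302 = (-(1/2)x - 1/2)(-2x**4 - 36x**2 - 86x + 744) + (-18x**3 + 72x**2 - 612x + 1674)
  -2x**4 - 36x**2 - 86x + 744 = ((1/9)x + 4/9)(-18x**3 + 72x**2 - 612x + 1674) + (0)
Last nonzero remainder: -18x**3 + 72x**2 - 612x + 1674. Dividing through by -18 gives the monic gcd x**3 - 4x**2 + 34x - 93.
Cancel x**3 - 4x**2 + 34x - 93 from numerator and denominator to get the reduced form.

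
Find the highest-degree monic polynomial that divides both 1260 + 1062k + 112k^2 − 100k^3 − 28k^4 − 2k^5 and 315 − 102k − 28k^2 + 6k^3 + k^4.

−105 − k + 9k^2 + k^3

Euclidean algorithm in ℚ[k]:
  −2k^5 − 28k^4 − 100k^3 + 112k^2 + 1062k + 1260 = (−2k − 16)(k^4 + 6k^3 − 28k^2 − 102k + 315) + (−60k^3 − 540k^2 + 60k + 6300)
  k^4 + 6k^3 − 28k^2 − 102k + 315 = (−(1/60)k + 1/20)(−60k^3 − 540k^2 + 60k + 6300) + (0)
Last nonzero remainder: −60k^3 − 540k^2 + 60k + 6300. Dividing through by −60 gives the monic gcd k^3 + 9k^2 − k − 105.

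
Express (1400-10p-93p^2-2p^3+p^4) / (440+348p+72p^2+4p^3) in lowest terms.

(280-58p-7p^2+p^3)/(88+52p+4p^2)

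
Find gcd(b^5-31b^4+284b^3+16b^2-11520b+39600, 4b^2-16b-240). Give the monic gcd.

b^2-4b-60

Apply the Euclidean algorithm:
  b^5-31b^4+284b^3+16b^2-11520b+39600 = ((1/4)b^3-(27/4)b^2+59b-165)(4b^2-16b-240) + (0)
Last nonzero remainder: 4b^2-16b-240. Dividing through by 4 gives the monic gcd b^2-4b-60.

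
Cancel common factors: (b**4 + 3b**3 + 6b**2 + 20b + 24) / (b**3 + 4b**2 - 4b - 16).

By polynomial division,
  b**4 + 3b**3 + 6b**2 + 20b + 24 = (b - 1)(b**3 + 4b**2 - 4b - 16) + (14b**2 + 32b + 8)
  b**3 + 4b**2 - 4b - 16 = ((1/14)b + 6/49)(14b**2 + 32b + 8) + (-(416/49)b - 832/49)
  14b**2 + 32b + 8 = (-(343/208)b - 49/104)(-(416/49)b - 832/49) + (0)
Last nonzero remainder: -(416/49)b - 832/49. Dividing through by -416/49 gives the monic gcd b + 2.
Cancel b + 2 from numerator and denominator to get the reduced form.

(b**3 + b**2 + 4b + 12)/(b**2 + 2b - 8)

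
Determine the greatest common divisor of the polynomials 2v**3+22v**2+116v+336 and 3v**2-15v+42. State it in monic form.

Euclidean algorithm in ℚ[v]:
  2v**3+22v**2+116v+336 = ((2/3)v+32/3)(3v**2-15v+42) + (248v-112)
  3v**2-15v+42 = ((3/248)v-423/7688)(248v-112) + (34440/961)
  248v-112 = ((29791/4305)v-1922/615)(34440/961) + (0)
The last nonzero remainder is the constant 34440/961, so the polynomials are coprime and gcd = 1.

1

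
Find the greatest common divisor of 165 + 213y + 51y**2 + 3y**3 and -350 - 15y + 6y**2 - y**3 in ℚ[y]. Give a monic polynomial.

5 + y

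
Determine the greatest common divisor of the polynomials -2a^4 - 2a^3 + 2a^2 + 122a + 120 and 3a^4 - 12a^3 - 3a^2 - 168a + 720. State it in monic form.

a^3 - a - 60

Euclidean algorithm in ℚ[a]:
  -2a^4 - 2a^3 + 2a^2 + 122a + 120 = (-2/3)(3a^4 - 12a^3 - 3a^2 - 168a + 720) + (-10a^3 + 10a + 600)
  3a^4 - 12a^3 - 3a^2 - 168a + 720 = (-(3/10)a + 6/5)(-10a^3 + 10a + 600) + (0)
Last nonzero remainder: -10a^3 + 10a + 600. Dividing through by -10 gives the monic gcd a^3 - a - 60.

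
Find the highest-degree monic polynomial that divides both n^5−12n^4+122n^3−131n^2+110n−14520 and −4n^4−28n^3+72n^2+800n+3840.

n^3−n^2−10n−120

By polynomial division,
  n^5−12n^4+122n^3−131n^2+110n−14520 = (−(1/4)n+19/4)(−4n^4−28n^3+72n^2+800n+3840) + (273n^3−273n^2−2730n−32760)
  −4n^4−28n^3+72n^2+800n+3840 = (−(4/273)n−32/273)(273n^3−273n^2−2730n−32760) + (0)
Last nonzero remainder: 273n^3−273n^2−2730n−32760. Dividing through by 273 gives the monic gcd n^3−n^2−10n−120.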